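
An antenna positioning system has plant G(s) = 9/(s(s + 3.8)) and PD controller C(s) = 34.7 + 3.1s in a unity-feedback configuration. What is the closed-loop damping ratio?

Forward path: (34.7 + 3.1s)·9/(s(s+3.8)). The closed-loop characteristic equation is s² + (3.8 + 9·3.1)s + 9·34.7 = 0.
That is s² + 31.7s + 312.3 = 0, so ω_n = 17.67 rad/s and ζ = 31.7/(2·17.67) = 0.8969.

ζ = 0.897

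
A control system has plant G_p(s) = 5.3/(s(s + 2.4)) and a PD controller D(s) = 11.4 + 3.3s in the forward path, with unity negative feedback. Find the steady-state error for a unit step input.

The open loop D(s)G_p(s) has a pole at the origin (type 1), so the static position error constant is infinite and e_ss = 1/(1+∞) = 0.

0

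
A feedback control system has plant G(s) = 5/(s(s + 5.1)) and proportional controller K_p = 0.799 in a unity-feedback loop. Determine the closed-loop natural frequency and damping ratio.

ω_n = 2 rad/s, ζ = 1.28

1 + K_p·G(s) = 0 gives s² + 5.1s + 3.995 = 0.
So ω_n² = 3.995 ⇒ ω_n = 1.999 rad/s, and ζ = 5.1/(2ω_n) = 1.28.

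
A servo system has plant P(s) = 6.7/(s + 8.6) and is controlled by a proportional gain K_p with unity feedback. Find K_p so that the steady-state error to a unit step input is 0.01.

K_p = 127

Steady-state error for a unit step on this type-0 loop is 1/(1 + K_p·P(0)).
P(0) = 0.7791. Require 1/(1 + K_p·0.7791) = 0.01, so 1 + 0.7791·K_p = 100.
K_p = (100 − 1)/0.7791 = 127.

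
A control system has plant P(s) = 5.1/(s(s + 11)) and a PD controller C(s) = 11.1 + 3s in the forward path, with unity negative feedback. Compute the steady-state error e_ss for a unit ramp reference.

0.194

The loop has one pole at the origin (type 1). Velocity error constant K_v = lim_{s→0} s·C(s)P(s) = 11.1·5.1/11 = 5.146.
Steady-state error to a unit ramp: e_ss = 1/K_v = 0.194.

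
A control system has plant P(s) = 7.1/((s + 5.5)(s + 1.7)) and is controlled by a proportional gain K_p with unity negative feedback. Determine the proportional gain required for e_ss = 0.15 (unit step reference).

For a type-0 loop with proportional control, e_ss = 1/(1 + K_p·P(0)).
P(0) = 0.7594. Require 1/(1 + K_p·0.7594) = 0.15, so 1 + 0.7594·K_p = 6.667.
K_p = (6.667 − 1)/0.7594 = 7.46.

K_p = 7.46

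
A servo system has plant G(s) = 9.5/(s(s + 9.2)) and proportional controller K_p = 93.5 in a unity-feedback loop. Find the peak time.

The closed-loop denominator s² + 9.2s + 888.2 gives ω_n = √888.2 = 29.8 and ζ = 9.2/(2ω_n) = 0.1543.
Damped frequency ω_d = ω_n√(1−ζ²) = 29.45 rad/s, so peak time T_p = π/ω_d = 0.107 s.

T_p = 0.107 s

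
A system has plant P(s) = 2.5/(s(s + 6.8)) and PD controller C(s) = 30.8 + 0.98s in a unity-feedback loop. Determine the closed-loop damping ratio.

ζ = 0.527

Forward path: (30.8 + 0.98s)·2.5/(s(s+6.8)). The closed-loop characteristic equation is s² + (6.8 + 2.5·0.98)s + 2.5·30.8 = 0.
That is s² + 9.25s + 77 = 0, so ω_n = 8.775 rad/s and ζ = 9.25/(2·8.775) = 0.5271.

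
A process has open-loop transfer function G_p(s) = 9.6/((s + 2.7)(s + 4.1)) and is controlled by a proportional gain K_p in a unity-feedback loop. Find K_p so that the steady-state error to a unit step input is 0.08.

Steady-state error for a unit step on this type-0 loop is 1/(1 + K_p·G_p(0)).
G_p(0) = 0.8672. Require 1/(1 + K_p·0.8672) = 0.08, so 1 + 0.8672·K_p = 12.5.
K_p = (12.5 − 1)/0.8672 = 13.3.

K_p = 13.3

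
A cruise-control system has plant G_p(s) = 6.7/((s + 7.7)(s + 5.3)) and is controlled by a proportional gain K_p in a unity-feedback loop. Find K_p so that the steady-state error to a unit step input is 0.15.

For a type-0 loop with proportional control, e_ss = 1/(1 + K_p·G_p(0)).
G_p(0) = 0.1642. Require 1/(1 + K_p·0.1642) = 0.15, so 1 + 0.1642·K_p = 6.667.
K_p = (6.667 − 1)/0.1642 = 34.5.

K_p = 34.5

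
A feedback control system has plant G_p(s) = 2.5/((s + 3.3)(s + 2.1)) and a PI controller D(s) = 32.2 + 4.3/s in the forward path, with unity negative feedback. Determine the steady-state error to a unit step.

The open loop D(s)G_p(s) has a pole at the origin (type 1), so the static position error constant is infinite and e_ss = 1/(1+∞) = 0.

0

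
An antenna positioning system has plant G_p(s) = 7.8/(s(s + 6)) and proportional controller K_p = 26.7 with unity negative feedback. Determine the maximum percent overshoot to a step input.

51.3%

From 1 + K_pG_p(s) = 0: s² + 6s + 208.3 = 0 ⇒ ω_n = 14.43, ζ = 0.2079.
%OS = 100·exp(−πζ/√(1−ζ²)) = 100·exp(−π·0.2079/√0.9568) = 51.3%.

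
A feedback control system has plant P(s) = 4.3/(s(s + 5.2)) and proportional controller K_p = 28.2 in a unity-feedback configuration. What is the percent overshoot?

From 1 + K_pP(s) = 0: s² + 5.2s + 121.3 = 0 ⇒ ω_n = 11.01, ζ = 0.2361.
%OS = 100·exp(−πζ/√(1−ζ²)) = 100·exp(−π·0.2361/√0.9443) = 46.6%.

46.6%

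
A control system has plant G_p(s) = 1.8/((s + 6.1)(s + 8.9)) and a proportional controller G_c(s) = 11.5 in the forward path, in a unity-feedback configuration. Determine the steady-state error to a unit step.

0.724

The loop is type 0. Static position error constant K_pos = G_c(0)·G_p(0) = 11.5·0.03316 = 0.3813.
Steady-state error to a unit step: e_ss = 1/(1+K_pos) = 1/1.381 = 0.724.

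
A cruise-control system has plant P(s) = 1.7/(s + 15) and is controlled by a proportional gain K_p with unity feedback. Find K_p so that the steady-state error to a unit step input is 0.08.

Steady-state error for a unit step on this type-0 loop is 1/(1 + K_p·P(0)).
P(0) = 0.1133. Require 1/(1 + K_p·0.1133) = 0.08, so 1 + 0.1133·K_p = 12.5.
K_p = (12.5 − 1)/0.1133 = 101.

K_p = 101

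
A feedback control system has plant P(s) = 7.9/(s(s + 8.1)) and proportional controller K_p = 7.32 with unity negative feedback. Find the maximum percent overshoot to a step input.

13.9%

The closed-loop denominator s² + 8.1s + 57.83 gives ω_n = √57.83 = 7.604 and ζ = 8.1/(2ω_n) = 0.5326.
%OS = 100·exp(−πζ/√(1−ζ²)) = 100·exp(−π·0.5326/√0.7164) = 13.9%.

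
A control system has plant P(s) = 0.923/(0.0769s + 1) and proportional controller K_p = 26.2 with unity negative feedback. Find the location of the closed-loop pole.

s = -327.5

Closed loop: T(s) = K_p·P/(1+K_p·P) = 24.18/(0.0769s + 1 + 24.18), with pole at s = −(1 + 24.18)/0.0769 = −327.5.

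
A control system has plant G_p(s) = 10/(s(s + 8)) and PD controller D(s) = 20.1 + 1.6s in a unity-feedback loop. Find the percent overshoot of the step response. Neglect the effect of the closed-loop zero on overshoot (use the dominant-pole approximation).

Forward path: (20.1 + 1.6s)·10/(s(s+8)). The closed-loop characteristic equation is s² + (8 + 10·1.6)s + 10·20.1 = 0.
That is s² + 24s + 201 = 0, so ω_n = 14.18 rad/s and ζ = 24/(2·14.18) = 0.8464.
%OS = 100·exp(−πζ/√(1−ζ²)) = 0.678%.

0.678%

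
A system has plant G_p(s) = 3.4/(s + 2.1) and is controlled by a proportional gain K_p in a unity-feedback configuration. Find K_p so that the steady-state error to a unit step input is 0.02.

Steady-state error for a unit step on this type-0 loop is 1/(1 + K_p·G_p(0)).
G_p(0) = 1.619. Require 1/(1 + K_p·1.619) = 0.02, so 1 + 1.619·K_p = 50.
K_p = (50 − 1)/1.619 = 30.3.

K_p = 30.3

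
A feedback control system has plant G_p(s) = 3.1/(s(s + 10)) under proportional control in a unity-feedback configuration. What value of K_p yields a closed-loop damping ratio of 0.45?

Closed-loop characteristic equation: s² + 10s + K_p·3.1 = 0.
So ω_n = √(3.1K_p) and 2ζω_n = 10, giving ζ = 10/(2√(3.1K_p)).
Setting ζ = 0.45: √(3.1K_p) = 10/(2·0.45) = 11.11, so K_p = 123.5/3.1 = 39.8.

K_p = 39.8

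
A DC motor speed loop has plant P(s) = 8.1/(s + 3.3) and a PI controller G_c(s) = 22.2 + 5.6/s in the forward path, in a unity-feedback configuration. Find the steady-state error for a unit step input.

0

The open loop G_c(s)P(s) has a pole at the origin (type 1), so the static position error constant is infinite and e_ss = 1/(1+∞) = 0.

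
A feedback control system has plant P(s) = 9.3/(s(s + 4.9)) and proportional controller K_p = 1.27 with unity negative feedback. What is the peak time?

Closed-loop characteristic equation: s² + 4.9s + 11.81 = 0, so ω_n = 3.437 rad/s and ζ = 4.9/(2·3.437) = 0.7129.
Damped frequency ω_d = ω_n√(1−ζ²) = 2.41 rad/s, so peak time T_p = π/ω_d = 1.3 s.

T_p = 1.3 s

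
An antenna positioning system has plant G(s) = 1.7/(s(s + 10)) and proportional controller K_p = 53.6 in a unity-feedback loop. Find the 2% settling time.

T_s ≈ 0.8 s

From 1 + K_pG(s) = 0: s² + 10s + 91.12 = 0 ⇒ ω_n = 9.546, ζ = 0.5238.
2% settling time T_s ≈ 4/(ζω_n) = 4/5 = 0.8 s.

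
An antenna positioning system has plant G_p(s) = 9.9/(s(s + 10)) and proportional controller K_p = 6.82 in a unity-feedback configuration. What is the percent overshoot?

8.99%

The closed-loop denominator s² + 10s + 67.52 gives ω_n = √67.52 = 8.217 and ζ = 10/(2ω_n) = 0.6085.
%OS = 100·exp(−πζ/√(1−ζ²)) = 100·exp(−π·0.6085/√0.6297) = 8.99%.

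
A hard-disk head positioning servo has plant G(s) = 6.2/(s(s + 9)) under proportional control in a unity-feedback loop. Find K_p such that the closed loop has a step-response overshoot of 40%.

K_p = 41.7

From %OS = 100·exp(−πζ/√(1−ζ²)) = 40%, ζ = −ln(0.4)/√(π²+ln²(0.4)) = 0.28.
Characteristic equation s² + 9s + 6.2K_p = 0 gives ζ = 9/(2√(6.2K_p)).
Setting ζ = 0.28: √(6.2K_p) = 9/(2·0.28) = 16.07, so K_p = 258.3/6.2 = 41.7.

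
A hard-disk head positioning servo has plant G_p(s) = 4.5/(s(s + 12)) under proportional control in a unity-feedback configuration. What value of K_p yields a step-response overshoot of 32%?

K_p = 68.8

From %OS = 100·exp(−πζ/√(1−ζ²)) = 32%, ζ = −ln(0.32)/√(π²+ln²(0.32)) = 0.341.
Characteristic equation s² + 12s + 4.5K_p = 0 gives ζ = 12/(2√(4.5K_p)).
Setting ζ = 0.341: √(4.5K_p) = 12/(2·0.341) = 17.6, so K_p = 309.7/4.5 = 68.8.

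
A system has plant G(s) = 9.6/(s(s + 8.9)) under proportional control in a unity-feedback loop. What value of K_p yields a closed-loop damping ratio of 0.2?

Closed-loop characteristic equation: s² + 8.9s + K_p·9.6 = 0.
So ω_n = √(9.6K_p) and 2ζω_n = 8.9, giving ζ = 8.9/(2√(9.6K_p)).
Setting ζ = 0.2: √(9.6K_p) = 8.9/(2·0.2) = 22.25, so K_p = 495.1/9.6 = 51.6.

K_p = 51.6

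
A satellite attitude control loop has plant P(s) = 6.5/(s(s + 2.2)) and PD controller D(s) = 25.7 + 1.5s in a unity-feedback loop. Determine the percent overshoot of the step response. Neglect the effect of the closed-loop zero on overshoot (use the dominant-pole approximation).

Forward path: (25.7 + 1.5s)·6.5/(s(s+2.2)). The closed-loop characteristic equation is s² + (2.2 + 6.5·1.5)s + 6.5·25.7 = 0.
That is s² + 11.95s + 167 = 0, so ω_n = 12.92 rad/s and ζ = 11.95/(2·12.92) = 0.4623.
%OS = 100·exp(−πζ/√(1−ζ²)) = 19.4%.

19.4%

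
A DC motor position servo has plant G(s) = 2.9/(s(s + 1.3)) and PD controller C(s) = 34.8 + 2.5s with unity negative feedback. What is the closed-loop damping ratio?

Forward path: (34.8 + 2.5s)·2.9/(s(s+1.3)). The closed-loop characteristic equation is s² + (1.3 + 2.9·2.5)s + 2.9·34.8 = 0.
That is s² + 8.55s + 100.9 = 0, so ω_n = 10.05 rad/s and ζ = 8.55/(2·10.05) = 0.4255.

ζ = 0.426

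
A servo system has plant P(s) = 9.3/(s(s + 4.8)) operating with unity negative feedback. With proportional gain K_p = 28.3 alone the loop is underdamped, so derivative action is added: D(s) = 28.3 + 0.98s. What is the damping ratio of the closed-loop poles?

ζ = 0.429

Forward path: (28.3 + 0.98s)·9.3/(s(s+4.8)). The closed-loop characteristic equation is s² + (4.8 + 9.3·0.98)s + 9.3·28.3 = 0.
That is s² + 13.91s + 263.2 = 0, so ω_n = 16.22 rad/s and ζ = 13.91/(2·16.22) = 0.4288.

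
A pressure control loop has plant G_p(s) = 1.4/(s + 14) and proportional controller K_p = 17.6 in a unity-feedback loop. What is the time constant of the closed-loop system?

Closed-loop transfer function: T(s) = K_p·G_p(s)/(1 + K_p·G_p(s)) = 24.64/(s + 14 + 24.64) = 24.64/(s + 38.64).
Time constant τ = 1/38.64 = 0.0259 s.

τ = 0.0259 s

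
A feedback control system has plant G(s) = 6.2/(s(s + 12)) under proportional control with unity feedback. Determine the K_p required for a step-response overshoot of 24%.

K_p = 33.9

From %OS = 100·exp(−πζ/√(1−ζ²)) = 24%, ζ = −ln(0.24)/√(π²+ln²(0.24)) = 0.4136.
Characteristic equation s² + 12s + 6.2K_p = 0 gives ζ = 12/(2√(6.2K_p)).
Setting ζ = 0.4136: √(6.2K_p) = 12/(2·0.4136) = 14.51, so K_p = 210.5/6.2 = 33.9.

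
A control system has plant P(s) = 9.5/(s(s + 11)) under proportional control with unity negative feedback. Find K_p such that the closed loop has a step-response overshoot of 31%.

From %OS = 100·exp(−πζ/√(1−ζ²)) = 31%, ζ = −ln(0.31)/√(π²+ln²(0.31)) = 0.3493.
Characteristic equation s² + 11s + 9.5K_p = 0 gives ζ = 11/(2√(9.5K_p)).
Setting ζ = 0.3493: √(9.5K_p) = 11/(2·0.3493) = 15.75, so K_p = 247.9/9.5 = 26.1.

K_p = 26.1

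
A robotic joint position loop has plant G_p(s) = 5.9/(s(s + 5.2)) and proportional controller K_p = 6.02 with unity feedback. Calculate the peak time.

The closed-loop denominator s² + 5.2s + 35.52 gives ω_n = √35.52 = 5.96 and ζ = 5.2/(2ω_n) = 0.4363.
Damped frequency ω_d = ω_n√(1−ζ²) = 5.363 rad/s, so peak time T_p = π/ω_d = 0.586 s.

T_p = 0.586 s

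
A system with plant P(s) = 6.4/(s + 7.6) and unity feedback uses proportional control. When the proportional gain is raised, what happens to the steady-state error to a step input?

e_ss = 1/(1 + K_p·P(0)); a larger K_p raises the denominator, so e_ss decreases.

decrease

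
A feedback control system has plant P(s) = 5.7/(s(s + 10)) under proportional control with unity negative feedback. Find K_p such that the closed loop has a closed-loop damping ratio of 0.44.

K_p = 22.7

Closed-loop characteristic equation: s² + 10s + K_p·5.7 = 0.
So ω_n = √(5.7K_p) and 2ζω_n = 10, giving ζ = 10/(2√(5.7K_p)).
Setting ζ = 0.44: √(5.7K_p) = 10/(2·0.44) = 11.36, so K_p = 129.1/5.7 = 22.7.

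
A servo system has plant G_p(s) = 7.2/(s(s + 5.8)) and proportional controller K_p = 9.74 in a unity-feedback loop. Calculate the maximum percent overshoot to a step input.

31.4%

From 1 + K_pG_p(s) = 0: s² + 5.8s + 70.13 = 0 ⇒ ω_n = 8.374, ζ = 0.3463.
%OS = 100·exp(−πζ/√(1−ζ²)) = 100·exp(−π·0.3463/√0.8801) = 31.4%.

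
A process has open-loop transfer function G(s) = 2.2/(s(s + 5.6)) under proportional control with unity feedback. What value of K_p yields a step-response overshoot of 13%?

K_p = 12

From %OS = 100·exp(−πζ/√(1−ζ²)) = 13%, ζ = −ln(0.13)/√(π²+ln²(0.13)) = 0.5446.
Characteristic equation s² + 5.6s + 2.2K_p = 0 gives ζ = 5.6/(2√(2.2K_p)).
Setting ζ = 0.5446: √(2.2K_p) = 5.6/(2·0.5446) = 5.141, so K_p = 26.43/2.2 = 12.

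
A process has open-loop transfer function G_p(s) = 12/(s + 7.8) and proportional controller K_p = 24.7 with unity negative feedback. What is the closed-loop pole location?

Closed-loop transfer function: T(s) = K_p·G_p(s)/(1 + K_p·G_p(s)) = 296.4/(s + 7.8 + 296.4) = 296.4/(s + 304.2).
The closed-loop pole is at s = −304.2.

s = -304.2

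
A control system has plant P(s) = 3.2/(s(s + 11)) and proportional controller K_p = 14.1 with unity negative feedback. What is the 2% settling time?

The closed-loop denominator s² + 11s + 45.12 gives ω_n = √45.12 = 6.717 and ζ = 11/(2ω_n) = 0.8188.
2% settling time T_s ≈ 4/(ζω_n) = 4/5.5 = 0.727 s.

T_s ≈ 0.727 s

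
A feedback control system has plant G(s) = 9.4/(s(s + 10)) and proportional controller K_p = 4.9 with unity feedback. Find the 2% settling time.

Closed-loop characteristic equation: s² + 10s + 46.06 = 0, so ω_n = 6.787 rad/s and ζ = 10/(2·6.787) = 0.7367.
2% settling time T_s ≈ 4/(ζω_n) = 4/5 = 0.8 s.

T_s ≈ 0.8 s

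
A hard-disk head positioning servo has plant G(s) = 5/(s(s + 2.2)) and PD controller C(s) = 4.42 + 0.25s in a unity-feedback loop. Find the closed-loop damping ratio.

Forward path: (4.42 + 0.25s)·5/(s(s+2.2)). The closed-loop characteristic equation is s² + (2.2 + 5·0.25)s + 5·4.42 = 0.
That is s² + 3.45s + 22.1 = 0, so ω_n = 4.701 rad/s and ζ = 3.45/(2·4.701) = 0.3669.

ζ = 0.367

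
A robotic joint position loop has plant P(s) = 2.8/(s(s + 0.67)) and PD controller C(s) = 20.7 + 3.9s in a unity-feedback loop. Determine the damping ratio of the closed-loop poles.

ζ = 0.761

Forward path: (20.7 + 3.9s)·2.8/(s(s+0.67)). The closed-loop characteristic equation is s² + (0.67 + 2.8·3.9)s + 2.8·20.7 = 0.
That is s² + 11.59s + 57.96 = 0, so ω_n = 7.613 rad/s and ζ = 11.59/(2·7.613) = 0.7612.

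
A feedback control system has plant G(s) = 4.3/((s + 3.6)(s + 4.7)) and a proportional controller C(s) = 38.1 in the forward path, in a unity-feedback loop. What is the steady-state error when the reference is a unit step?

The loop is type 0. Static position error constant K_pos = C(0)·G(0) = 38.1·0.2541 = 9.683.
Steady-state error to a unit step: e_ss = 1/(1+K_pos) = 1/10.68 = 0.0936.

0.0936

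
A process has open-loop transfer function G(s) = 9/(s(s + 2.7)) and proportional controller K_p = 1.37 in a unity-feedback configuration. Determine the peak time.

T_p = 0.969 s

Closed-loop characteristic equation: s² + 2.7s + 12.33 = 0, so ω_n = 3.511 rad/s and ζ = 2.7/(2·3.511) = 0.3845.
Damped frequency ω_d = ω_n√(1−ζ²) = 3.242 rad/s, so peak time T_p = π/ω_d = 0.969 s.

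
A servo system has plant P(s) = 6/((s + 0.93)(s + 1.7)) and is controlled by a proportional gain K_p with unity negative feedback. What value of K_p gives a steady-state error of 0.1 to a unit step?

Steady-state error for a unit step on this type-0 loop is 1/(1 + K_p·P(0)).
P(0) = 3.795. Require 1/(1 + K_p·3.795) = 0.1, so 1 + 3.795·K_p = 10.
K_p = (10 − 1)/3.795 = 2.37.

K_p = 2.37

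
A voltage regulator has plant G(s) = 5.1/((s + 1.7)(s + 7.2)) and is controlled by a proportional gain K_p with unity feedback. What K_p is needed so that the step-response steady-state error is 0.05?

The loop is type 0, so e_ss(step) = 1/(1 + K_pos) with K_pos = K_p·G(0).
G(0) = 0.4167. Require 1/(1 + K_p·0.4167) = 0.05, so 1 + 0.4167·K_p = 20.
K_p = (20 − 1)/0.4167 = 45.6.

K_p = 45.6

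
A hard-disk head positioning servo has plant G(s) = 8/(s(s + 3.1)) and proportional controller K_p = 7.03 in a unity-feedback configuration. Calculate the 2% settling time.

From 1 + K_pG(s) = 0: s² + 3.1s + 56.24 = 0 ⇒ ω_n = 7.499, ζ = 0.2067.
2% settling time T_s ≈ 4/(ζω_n) = 4/1.55 = 2.58 s.

T_s ≈ 2.58 s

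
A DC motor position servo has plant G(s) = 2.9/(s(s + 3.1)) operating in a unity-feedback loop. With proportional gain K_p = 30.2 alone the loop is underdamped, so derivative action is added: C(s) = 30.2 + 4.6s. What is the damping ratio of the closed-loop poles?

ζ = 0.878

Forward path: (30.2 + 4.6s)·2.9/(s(s+3.1)). The closed-loop characteristic equation is s² + (3.1 + 2.9·4.6)s + 2.9·30.2 = 0.
That is s² + 16.44s + 87.58 = 0, so ω_n = 9.358 rad/s and ζ = 16.44/(2·9.358) = 0.8784.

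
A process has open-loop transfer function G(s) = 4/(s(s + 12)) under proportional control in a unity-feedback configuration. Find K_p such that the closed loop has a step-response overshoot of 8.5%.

From %OS = 100·exp(−πζ/√(1−ζ²)) = 8.5%, ζ = −ln(0.085)/√(π²+ln²(0.085)) = 0.6173.
Characteristic equation s² + 12s + 4K_p = 0 gives ζ = 12/(2√(4K_p)).
Setting ζ = 0.6173: √(4K_p) = 12/(2·0.6173) = 9.72, so K_p = 94.47/4 = 23.6.

K_p = 23.6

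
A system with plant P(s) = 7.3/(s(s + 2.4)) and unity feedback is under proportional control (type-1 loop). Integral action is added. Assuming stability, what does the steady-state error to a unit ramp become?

0

The integrator raises the loop to type 2, so K_v → ∞ and e_ss to a ramp is zero.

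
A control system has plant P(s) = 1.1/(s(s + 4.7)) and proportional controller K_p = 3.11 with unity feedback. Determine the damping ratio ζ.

ζ = 1.27

The closed-loop denominator is s(s+4.7) + 3.11·1.1 = s² + 4.7s + 3.421.
Matching s² + 2ζω_n s + ω_n²: ω_n = √3.421 = 1.85 rad/s and 2ζω_n = 4.7, so ζ = 4.7/(2·1.85) = 1.27.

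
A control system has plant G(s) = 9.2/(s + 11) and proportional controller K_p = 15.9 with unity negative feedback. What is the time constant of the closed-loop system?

τ = 0.00636 s

Closed-loop transfer function: T(s) = K_p·G(s)/(1 + K_p·G(s)) = 146.3/(s + 11 + 146.3) = 146.3/(s + 157.3).
Time constant τ = 1/157.3 = 0.00636 s.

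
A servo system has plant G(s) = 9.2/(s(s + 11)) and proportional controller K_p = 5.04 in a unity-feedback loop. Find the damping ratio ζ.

With unity feedback the closed-loop characteristic equation is s² + 11s + 5.04·9.2 = s² + 11s + 46.37 = 0.
So ω_n² = 46.37 ⇒ ω_n = 6.809 rad/s, and ζ = 11/(2ω_n) = 0.808.

ζ = 0.808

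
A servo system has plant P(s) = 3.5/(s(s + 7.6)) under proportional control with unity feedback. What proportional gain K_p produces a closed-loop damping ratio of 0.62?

Closed-loop characteristic equation: s² + 7.6s + K_p·3.5 = 0.
So ω_n = √(3.5K_p) and 2ζω_n = 7.6, giving ζ = 7.6/(2√(3.5K_p)).
Setting ζ = 0.62: √(3.5K_p) = 7.6/(2·0.62) = 6.129, so K_p = 37.57/3.5 = 10.7.

K_p = 10.7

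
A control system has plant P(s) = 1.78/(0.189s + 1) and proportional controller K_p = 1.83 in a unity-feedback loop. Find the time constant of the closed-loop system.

τ = 0.0444 s

Closed loop: T(s) = K_p·P/(1+K_p·P) = 3.257/(0.189s + 1 + 3.257), with pole at s = −(1 + 3.257)/0.189 = −22.53.
Closed-loop time constant τ = 1/22.53 = 0.0444 s.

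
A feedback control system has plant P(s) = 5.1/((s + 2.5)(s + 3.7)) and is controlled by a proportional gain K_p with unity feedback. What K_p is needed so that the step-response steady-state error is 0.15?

Steady-state error for a unit step on this type-0 loop is 1/(1 + K_p·P(0)).
P(0) = 0.5514. Require 1/(1 + K_p·0.5514) = 0.15, so 1 + 0.5514·K_p = 6.667.
K_p = (6.667 − 1)/0.5514 = 10.3.

K_p = 10.3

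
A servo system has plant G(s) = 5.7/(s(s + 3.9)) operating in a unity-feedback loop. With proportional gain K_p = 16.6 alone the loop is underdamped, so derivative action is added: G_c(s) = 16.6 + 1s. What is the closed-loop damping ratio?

Forward path: (16.6 + 1s)·5.7/(s(s+3.9)). The closed-loop characteristic equation is s² + (3.9 + 5.7·1)s + 5.7·16.6 = 0.
That is s² + 9.6s + 94.62 = 0, so ω_n = 9.727 rad/s and ζ = 9.6/(2·9.727) = 0.4935.

ζ = 0.493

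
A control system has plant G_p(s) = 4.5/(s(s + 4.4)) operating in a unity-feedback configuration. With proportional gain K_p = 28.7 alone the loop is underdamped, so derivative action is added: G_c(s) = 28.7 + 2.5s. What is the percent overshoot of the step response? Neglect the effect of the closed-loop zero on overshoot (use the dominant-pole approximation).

5.06%

Forward path: (28.7 + 2.5s)·4.5/(s(s+4.4)). The closed-loop characteristic equation is s² + (4.4 + 4.5·2.5)s + 4.5·28.7 = 0.
That is s² + 15.65s + 129.2 = 0, so ω_n = 11.36 rad/s and ζ = 15.65/(2·11.36) = 0.6886.
%OS = 100·exp(−πζ/√(1−ζ²)) = 5.06%.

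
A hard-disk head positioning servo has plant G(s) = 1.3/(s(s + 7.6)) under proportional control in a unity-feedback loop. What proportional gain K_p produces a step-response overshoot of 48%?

K_p = 215

From %OS = 100·exp(−πζ/√(1−ζ²)) = 48%, ζ = −ln(0.48)/√(π²+ln²(0.48)) = 0.2275.
Characteristic equation s² + 7.6s + 1.3K_p = 0 gives ζ = 7.6/(2√(1.3K_p)).
Setting ζ = 0.2275: √(1.3K_p) = 7.6/(2·0.2275) = 16.7, so K_p = 279/1.3 = 215.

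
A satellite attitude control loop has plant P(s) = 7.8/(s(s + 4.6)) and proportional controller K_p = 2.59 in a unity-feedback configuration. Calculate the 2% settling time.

T_s ≈ 1.74 s

The closed-loop denominator s² + 4.6s + 20.2 gives ω_n = √20.2 = 4.495 and ζ = 4.6/(2ω_n) = 0.5117.
2% settling time T_s ≈ 4/(ζω_n) = 4/2.3 = 1.74 s.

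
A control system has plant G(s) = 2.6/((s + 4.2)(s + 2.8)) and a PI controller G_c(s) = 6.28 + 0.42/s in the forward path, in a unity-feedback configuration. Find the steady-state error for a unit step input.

0

The open loop G_c(s)G(s) has a pole at the origin (type 1), so the static position error constant is infinite and e_ss = 1/(1+∞) = 0.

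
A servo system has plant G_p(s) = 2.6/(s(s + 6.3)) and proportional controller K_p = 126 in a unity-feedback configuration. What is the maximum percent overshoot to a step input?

The closed-loop denominator s² + 6.3s + 327.6 gives ω_n = √327.6 = 18.1 and ζ = 6.3/(2ω_n) = 0.174.
%OS = 100·exp(−πζ/√(1−ζ²)) = 100·exp(−π·0.174/√0.9697) = 57.4%.

57.4%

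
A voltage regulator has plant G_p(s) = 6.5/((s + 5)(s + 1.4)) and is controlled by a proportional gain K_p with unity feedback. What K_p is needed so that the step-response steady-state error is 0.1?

K_p = 9.69

For a type-0 loop with proportional control, e_ss = 1/(1 + K_p·G_p(0)).
G_p(0) = 0.9286. Require 1/(1 + K_p·0.9286) = 0.1, so 1 + 0.9286·K_p = 10.
K_p = (10 − 1)/0.9286 = 9.69.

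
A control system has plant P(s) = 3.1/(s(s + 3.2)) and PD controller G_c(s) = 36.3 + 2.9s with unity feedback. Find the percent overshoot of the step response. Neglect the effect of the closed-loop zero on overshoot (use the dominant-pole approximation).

Forward path: (36.3 + 2.9s)·3.1/(s(s+3.2)). The closed-loop characteristic equation is s² + (3.2 + 3.1·2.9)s + 3.1·36.3 = 0.
That is s² + 12.19s + 112.5 = 0, so ω_n = 10.61 rad/s and ζ = 12.19/(2·10.61) = 0.5746.
%OS = 100·exp(−πζ/√(1−ζ²)) = 11%.

11%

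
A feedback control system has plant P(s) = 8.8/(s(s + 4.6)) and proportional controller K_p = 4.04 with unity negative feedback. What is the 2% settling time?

Closed-loop characteristic equation: s² + 4.6s + 35.55 = 0, so ω_n = 5.963 rad/s and ζ = 4.6/(2·5.963) = 0.3857.
2% settling time T_s ≈ 4/(ζω_n) = 4/2.3 = 1.74 s.

T_s ≈ 1.74 s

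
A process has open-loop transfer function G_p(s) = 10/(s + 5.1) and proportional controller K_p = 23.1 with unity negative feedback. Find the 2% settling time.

Closed-loop transfer function: T(s) = K_p·G_p(s)/(1 + K_p·G_p(s)) = 231/(s + 5.1 + 231) = 231/(s + 236.1).
Time constant τ = 1/236.1 = 0.004235 s, so the 2% settling time is about 4τ = 0.0169 s.

T_s ≈ 0.0169 s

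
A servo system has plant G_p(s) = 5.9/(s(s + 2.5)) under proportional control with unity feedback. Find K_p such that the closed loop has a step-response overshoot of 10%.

K_p = 0.758

From %OS = 100·exp(−πζ/√(1−ζ²)) = 10%, ζ = −ln(0.1)/√(π²+ln²(0.1)) = 0.5912.
Characteristic equation s² + 2.5s + 5.9K_p = 0 gives ζ = 2.5/(2√(5.9K_p)).
Setting ζ = 0.5912: √(5.9K_p) = 2.5/(2·0.5912) = 2.115, so K_p = 4.471/5.9 = 0.758.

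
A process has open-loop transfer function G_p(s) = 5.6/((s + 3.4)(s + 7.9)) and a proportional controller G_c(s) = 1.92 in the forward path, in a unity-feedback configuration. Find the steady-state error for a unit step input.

0.714

The loop is type 0. Static position error constant K_pos = G_c(0)·G_p(0) = 1.92·0.2085 = 0.4003.
Steady-state error to a unit step: e_ss = 1/(1+K_pos) = 1/1.4 = 0.714.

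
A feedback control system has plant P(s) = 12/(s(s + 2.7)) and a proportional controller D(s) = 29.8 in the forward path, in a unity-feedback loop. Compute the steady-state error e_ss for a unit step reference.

0

The open loop D(s)P(s) has a pole at the origin (type 1), so the static position error constant is infinite and e_ss = 1/(1+∞) = 0.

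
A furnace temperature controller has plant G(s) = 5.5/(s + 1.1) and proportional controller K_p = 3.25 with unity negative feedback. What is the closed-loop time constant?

Closed-loop transfer function: T(s) = K_p·G(s)/(1 + K_p·G(s)) = 17.88/(s + 1.1 + 17.88) = 17.88/(s + 18.98).
Time constant τ = 1/18.98 = 0.0527 s.

τ = 0.0527 s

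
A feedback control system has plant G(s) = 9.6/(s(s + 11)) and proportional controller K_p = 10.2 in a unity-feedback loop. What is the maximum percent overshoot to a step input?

From 1 + K_pG(s) = 0: s² + 11s + 97.92 = 0 ⇒ ω_n = 9.895, ζ = 0.5558.
%OS = 100·exp(−πζ/√(1−ζ²)) = 100·exp(−π·0.5558/√0.6911) = 12.2%.

12.2%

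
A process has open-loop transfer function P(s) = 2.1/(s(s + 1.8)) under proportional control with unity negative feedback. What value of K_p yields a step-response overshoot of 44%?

From %OS = 100·exp(−πζ/√(1−ζ²)) = 44%, ζ = −ln(0.44)/√(π²+ln²(0.44)) = 0.2528.
Characteristic equation s² + 1.8s + 2.1K_p = 0 gives ζ = 1.8/(2√(2.1K_p)).
Setting ζ = 0.2528: √(2.1K_p) = 1.8/(2·0.2528) = 3.56, so K_p = 12.67/2.1 = 6.03.

K_p = 6.03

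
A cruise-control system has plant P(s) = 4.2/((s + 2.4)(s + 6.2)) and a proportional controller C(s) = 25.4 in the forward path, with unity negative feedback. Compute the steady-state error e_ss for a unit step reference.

The loop is type 0. Static position error constant K_pos = C(0)·P(0) = 25.4·0.2823 = 7.169.
Steady-state error to a unit step: e_ss = 1/(1+K_pos) = 1/8.169 = 0.122.

0.122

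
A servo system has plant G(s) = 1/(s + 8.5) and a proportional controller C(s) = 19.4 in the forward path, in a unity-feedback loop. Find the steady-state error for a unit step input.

0.305

The loop is type 0. Static position error constant K_pos = C(0)·G(0) = 19.4·0.1176 = 2.282.
Steady-state error to a unit step: e_ss = 1/(1+K_pos) = 1/3.282 = 0.305.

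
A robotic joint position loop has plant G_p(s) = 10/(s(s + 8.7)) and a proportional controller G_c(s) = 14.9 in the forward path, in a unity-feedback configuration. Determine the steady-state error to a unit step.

0

The open loop G_c(s)G_p(s) has a pole at the origin (type 1), so the static position error constant is infinite and e_ss = 1/(1+∞) = 0.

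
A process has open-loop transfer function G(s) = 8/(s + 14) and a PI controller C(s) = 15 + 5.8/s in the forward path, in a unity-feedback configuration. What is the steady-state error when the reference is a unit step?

The open loop C(s)G(s) has a pole at the origin (type 1), so the static position error constant is infinite and e_ss = 1/(1+∞) = 0.

0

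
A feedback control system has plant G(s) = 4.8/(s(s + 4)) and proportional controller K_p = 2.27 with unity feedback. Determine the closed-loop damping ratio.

ζ = 0.606

The closed-loop denominator is s(s+4) + 2.27·4.8 = s² + 4s + 10.9.
Matching s² + 2ζω_n s + ω_n²: ω_n = √10.9 = 3.301 rad/s and 2ζω_n = 4, so ζ = 4/(2·3.301) = 0.606.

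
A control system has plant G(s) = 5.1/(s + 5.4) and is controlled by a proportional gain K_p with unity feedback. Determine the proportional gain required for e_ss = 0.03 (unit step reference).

The loop is type 0, so e_ss(step) = 1/(1 + K_pos) with K_pos = K_p·G(0).
G(0) = 0.9444. Require 1/(1 + K_p·0.9444) = 0.03, so 1 + 0.9444·K_p = 33.33.
K_p = (33.33 − 1)/0.9444 = 34.2.

K_p = 34.2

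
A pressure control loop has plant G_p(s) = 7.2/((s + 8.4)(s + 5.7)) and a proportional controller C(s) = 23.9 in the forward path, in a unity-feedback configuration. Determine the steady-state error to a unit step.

The loop is type 0. Static position error constant K_pos = C(0)·G_p(0) = 23.9·0.1504 = 3.594.
Steady-state error to a unit step: e_ss = 1/(1+K_pos) = 1/4.594 = 0.218.

0.218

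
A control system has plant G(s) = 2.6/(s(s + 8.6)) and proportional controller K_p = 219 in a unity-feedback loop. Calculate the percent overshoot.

From 1 + K_pG(s) = 0: s² + 8.6s + 569.4 = 0 ⇒ ω_n = 23.86, ζ = 0.1802.
%OS = 100·exp(−πζ/√(1−ζ²)) = 100·exp(−π·0.1802/√0.9675) = 56.2%.

56.2%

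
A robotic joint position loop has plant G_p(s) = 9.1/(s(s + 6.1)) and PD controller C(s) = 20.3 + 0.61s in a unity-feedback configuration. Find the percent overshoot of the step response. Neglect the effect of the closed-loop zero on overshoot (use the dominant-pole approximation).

22.5%

Forward path: (20.3 + 0.61s)·9.1/(s(s+6.1)). The closed-loop characteristic equation is s² + (6.1 + 9.1·0.61)s + 9.1·20.3 = 0.
That is s² + 11.65s + 184.7 = 0, so ω_n = 13.59 rad/s and ζ = 11.65/(2·13.59) = 0.4286.
%OS = 100·exp(−πζ/√(1−ζ²)) = 22.5%.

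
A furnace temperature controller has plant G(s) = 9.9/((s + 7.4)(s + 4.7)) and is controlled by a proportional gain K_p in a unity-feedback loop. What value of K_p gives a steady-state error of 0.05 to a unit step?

K_p = 66.7

Steady-state error for a unit step on this type-0 loop is 1/(1 + K_p·G(0)).
G(0) = 0.2846. Require 1/(1 + K_p·0.2846) = 0.05, so 1 + 0.2846·K_p = 20.
K_p = (20 − 1)/0.2846 = 66.7.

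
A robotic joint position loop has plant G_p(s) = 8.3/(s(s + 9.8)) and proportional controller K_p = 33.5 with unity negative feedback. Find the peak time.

From 1 + K_pG_p(s) = 0: s² + 9.8s + 278.1 = 0 ⇒ ω_n = 16.67, ζ = 0.2939.
Damped frequency ω_d = ω_n√(1−ζ²) = 15.94 rad/s, so peak time T_p = π/ω_d = 0.197 s.

T_p = 0.197 s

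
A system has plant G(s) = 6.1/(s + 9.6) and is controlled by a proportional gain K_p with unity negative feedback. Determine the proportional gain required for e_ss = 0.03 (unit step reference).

K_p = 50.9

For a type-0 loop with proportional control, e_ss = 1/(1 + K_p·G(0)).
G(0) = 0.6354. Require 1/(1 + K_p·0.6354) = 0.03, so 1 + 0.6354·K_p = 33.33.
K_p = (33.33 − 1)/0.6354 = 50.9.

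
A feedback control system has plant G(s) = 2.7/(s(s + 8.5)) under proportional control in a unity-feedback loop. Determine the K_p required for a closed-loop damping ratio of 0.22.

K_p = 138

Closed-loop characteristic equation: s² + 8.5s + K_p·2.7 = 0.
So ω_n = √(2.7K_p) and 2ζω_n = 8.5, giving ζ = 8.5/(2√(2.7K_p)).
Setting ζ = 0.22: √(2.7K_p) = 8.5/(2·0.22) = 19.32, so K_p = 373.2/2.7 = 138.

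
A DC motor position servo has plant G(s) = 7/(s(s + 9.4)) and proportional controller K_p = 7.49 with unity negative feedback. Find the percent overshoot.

6.85%

Closed-loop characteristic equation: s² + 9.4s + 52.43 = 0, so ω_n = 7.241 rad/s and ζ = 9.4/(2·7.241) = 0.6491.
%OS = 100·exp(−πζ/√(1−ζ²)) = 100·exp(−π·0.6491/√0.5787) = 6.85%.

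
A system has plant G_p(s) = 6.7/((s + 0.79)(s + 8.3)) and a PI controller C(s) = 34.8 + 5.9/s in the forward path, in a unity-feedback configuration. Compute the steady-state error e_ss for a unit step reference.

0

The open loop C(s)G_p(s) has a pole at the origin (type 1), so the static position error constant is infinite and e_ss = 1/(1+∞) = 0.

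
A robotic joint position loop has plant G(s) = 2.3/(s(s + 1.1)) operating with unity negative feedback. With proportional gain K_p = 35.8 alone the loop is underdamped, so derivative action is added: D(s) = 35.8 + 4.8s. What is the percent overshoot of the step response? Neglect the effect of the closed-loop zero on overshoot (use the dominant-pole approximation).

Forward path: (35.8 + 4.8s)·2.3/(s(s+1.1)). The closed-loop characteristic equation is s² + (1.1 + 2.3·4.8)s + 2.3·35.8 = 0.
That is s² + 12.14s + 82.34 = 0, so ω_n = 9.074 rad/s and ζ = 12.14/(2·9.074) = 0.6689.
%OS = 100·exp(−πζ/√(1−ζ²)) = 5.92%.

5.92%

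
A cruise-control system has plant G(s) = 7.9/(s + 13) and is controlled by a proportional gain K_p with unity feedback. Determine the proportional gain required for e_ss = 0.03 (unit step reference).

For a type-0 loop with proportional control, e_ss = 1/(1 + K_p·G(0)).
G(0) = 0.6077. Require 1/(1 + K_p·0.6077) = 0.03, so 1 + 0.6077·K_p = 33.33.
K_p = (33.33 − 1)/0.6077 = 53.2.

K_p = 53.2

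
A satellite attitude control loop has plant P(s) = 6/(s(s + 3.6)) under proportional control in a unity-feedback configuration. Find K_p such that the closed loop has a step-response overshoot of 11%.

From %OS = 100·exp(−πζ/√(1−ζ²)) = 11%, ζ = −ln(0.11)/√(π²+ln²(0.11)) = 0.5749.
Characteristic equation s² + 3.6s + 6K_p = 0 gives ζ = 3.6/(2√(6K_p)).
Setting ζ = 0.5749: √(6K_p) = 3.6/(2·0.5749) = 3.131, so K_p = 9.803/6 = 1.63.

K_p = 1.63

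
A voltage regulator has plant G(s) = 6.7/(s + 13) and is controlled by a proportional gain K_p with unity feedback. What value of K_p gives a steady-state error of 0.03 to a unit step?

K_p = 62.7

For a type-0 loop with proportional control, e_ss = 1/(1 + K_p·G(0)).
G(0) = 0.5154. Require 1/(1 + K_p·0.5154) = 0.03, so 1 + 0.5154·K_p = 33.33.
K_p = (33.33 − 1)/0.5154 = 62.7.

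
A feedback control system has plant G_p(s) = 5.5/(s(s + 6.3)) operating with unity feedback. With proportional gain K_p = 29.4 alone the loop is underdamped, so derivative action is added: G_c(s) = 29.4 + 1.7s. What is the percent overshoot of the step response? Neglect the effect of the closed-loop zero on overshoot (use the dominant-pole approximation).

8.61%

Forward path: (29.4 + 1.7s)·5.5/(s(s+6.3)). The closed-loop characteristic equation is s² + (6.3 + 5.5·1.7)s + 5.5·29.4 = 0.
That is s² + 15.65s + 161.7 = 0, so ω_n = 12.72 rad/s and ζ = 15.65/(2·12.72) = 0.6154.
%OS = 100·exp(−πζ/√(1−ζ²)) = 8.61%.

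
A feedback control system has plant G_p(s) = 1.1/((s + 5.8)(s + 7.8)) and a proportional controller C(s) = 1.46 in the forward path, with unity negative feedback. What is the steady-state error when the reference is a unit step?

0.966

The loop is type 0. Static position error constant K_pos = C(0)·G_p(0) = 1.46·0.02431 = 0.0355.
Steady-state error to a unit step: e_ss = 1/(1+K_pos) = 1/1.035 = 0.966.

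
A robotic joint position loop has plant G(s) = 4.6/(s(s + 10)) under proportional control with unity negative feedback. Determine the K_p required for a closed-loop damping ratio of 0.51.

K_p = 20.9

Closed-loop characteristic equation: s² + 10s + K_p·4.6 = 0.
So ω_n = √(4.6K_p) and 2ζω_n = 10, giving ζ = 10/(2√(4.6K_p)).
Setting ζ = 0.51: √(4.6K_p) = 10/(2·0.51) = 9.804, so K_p = 96.12/4.6 = 20.9.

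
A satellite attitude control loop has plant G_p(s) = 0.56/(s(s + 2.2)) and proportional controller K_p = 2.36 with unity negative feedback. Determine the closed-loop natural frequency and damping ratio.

With unity feedback the closed-loop characteristic equation is s² + 2.2s + 2.36·0.56 = s² + 2.2s + 1.322 = 0.
Matching s² + 2ζω_n s + ω_n²: ω_n = √1.322 = 1.15 rad/s and 2ζω_n = 2.2, so ζ = 2.2/(2·1.15) = 0.957.

ω_n = 1.15 rad/s, ζ = 0.957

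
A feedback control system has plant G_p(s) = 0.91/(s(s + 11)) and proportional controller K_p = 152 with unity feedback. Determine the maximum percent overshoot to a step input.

19%

The closed-loop denominator s² + 11s + 138.3 gives ω_n = √138.3 = 11.76 and ζ = 11/(2ω_n) = 0.4676.
%OS = 100·exp(−πζ/√(1−ζ²)) = 100·exp(−π·0.4676/√0.7813) = 19%.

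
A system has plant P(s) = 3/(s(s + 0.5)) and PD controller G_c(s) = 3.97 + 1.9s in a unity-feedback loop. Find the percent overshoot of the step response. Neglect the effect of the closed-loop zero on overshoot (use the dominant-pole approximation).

0.163%

Forward path: (3.97 + 1.9s)·3/(s(s+0.5)). The closed-loop characteristic equation is s² + (0.5 + 3·1.9)s + 3·3.97 = 0.
That is s² + 6.2s + 11.91 = 0, so ω_n = 3.451 rad/s and ζ = 6.2/(2·3.451) = 0.8983.
%OS = 100·exp(−πζ/√(1−ζ²)) = 0.163%.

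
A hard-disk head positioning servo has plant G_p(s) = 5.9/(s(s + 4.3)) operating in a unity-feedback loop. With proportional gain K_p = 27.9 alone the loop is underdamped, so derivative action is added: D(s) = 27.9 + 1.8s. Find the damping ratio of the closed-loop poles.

Forward path: (27.9 + 1.8s)·5.9/(s(s+4.3)). The closed-loop characteristic equation is s² + (4.3 + 5.9·1.8)s + 5.9·27.9 = 0.
That is s² + 14.92s + 164.6 = 0, so ω_n = 12.83 rad/s and ζ = 14.92/(2·12.83) = 0.5814.

ζ = 0.581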